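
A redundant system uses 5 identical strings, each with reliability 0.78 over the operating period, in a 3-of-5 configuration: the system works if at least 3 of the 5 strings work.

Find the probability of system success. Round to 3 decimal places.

R = Σ_{i=3}^{5} C(5,i) p^i (1−p)^{5−i} with p = 0.78
C(5,3)·0.78^3·0.22^2 = 0.22968
C(5,4)·0.78^4·0.22^1 = 0.40717
C(5,5)·0.78^5·0.22^0 = 0.28872
Sum = 0.926

0.926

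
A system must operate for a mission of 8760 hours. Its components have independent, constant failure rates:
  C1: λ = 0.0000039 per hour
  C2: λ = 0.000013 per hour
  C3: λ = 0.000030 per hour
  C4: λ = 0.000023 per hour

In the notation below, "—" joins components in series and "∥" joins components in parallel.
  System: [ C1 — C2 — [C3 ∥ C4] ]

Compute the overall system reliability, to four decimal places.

0.8260

R(C1) = exp(−0.0000039 × 8760) = 0.966413
R(C2) = exp(−0.000013 × 8760) = 0.892365
R(C3) = exp(−0.000030 × 8760) = 0.768896
R(C4) = exp(−0.000023 × 8760) = 0.817520
Parallel (C3 and C4): 1 − (1 − 0.768896)(1 − 0.817520) = 0.957828
Series (C1, C2, and [0.957828]): 0.966413 × 0.892365 × 0.957828 = 0.8260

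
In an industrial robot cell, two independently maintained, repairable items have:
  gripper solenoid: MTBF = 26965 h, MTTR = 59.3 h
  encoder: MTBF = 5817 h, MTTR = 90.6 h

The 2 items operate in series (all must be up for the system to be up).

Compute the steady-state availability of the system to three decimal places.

A(gripper solenoid) = MTBF/(MTBF+MTTR) = 26965/(26965+59.3) = 0.997806
A(encoder) = MTBF/(MTBF+MTTR) = 5817/(5817+90.6) = 0.984664
Series availability: 0.997806 × 0.984664 = 0.983

0.983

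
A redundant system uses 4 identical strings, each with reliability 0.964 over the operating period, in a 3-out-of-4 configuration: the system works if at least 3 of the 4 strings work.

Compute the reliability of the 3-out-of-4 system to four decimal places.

R = Σ_{i=3}^{4} C(4,i) p^i (1−p)^{4−i} with p = 0.964
C(4,3)·0.964^3·0.036^1 = 0.129001
C(4,4)·0.964^4·0.036^0 = 0.863591
Sum = 0.9926

0.9926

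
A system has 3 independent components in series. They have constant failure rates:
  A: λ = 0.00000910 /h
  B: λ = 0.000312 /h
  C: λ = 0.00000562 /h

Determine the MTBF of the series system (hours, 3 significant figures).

3060

Series of exponential components: λ_sys = Σ λ_i
λ_sys = 0.00000910 + 0.000312 + 0.00000562 = 3.2672e-04 /h
MTBF = 1 / λ_sys = 3060 h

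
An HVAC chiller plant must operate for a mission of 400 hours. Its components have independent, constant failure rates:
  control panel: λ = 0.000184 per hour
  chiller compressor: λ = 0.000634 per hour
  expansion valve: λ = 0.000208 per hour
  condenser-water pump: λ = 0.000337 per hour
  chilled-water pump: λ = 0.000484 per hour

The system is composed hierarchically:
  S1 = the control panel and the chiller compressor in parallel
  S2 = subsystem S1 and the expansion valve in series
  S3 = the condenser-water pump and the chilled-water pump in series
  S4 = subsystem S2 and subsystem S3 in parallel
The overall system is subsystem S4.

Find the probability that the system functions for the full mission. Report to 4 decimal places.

R(control panel) = exp(−0.000184 × 400) = 0.929043
R(chiller compressor) = exp(−0.000634 × 400) = 0.776002
R(expansion valve) = exp(−0.000208 × 400) = 0.920167
R(condenser-water pump) = exp(−0.000337 × 400) = 0.873891
R(chilled-water pump) = exp(−0.000484 × 400) = 0.823987
Parallel (control panel and chiller compressor): 1 − (1 − 0.929043)(1 − 0.776002) = 0.984106
Series ([0.984106] and expansion valve): 0.984106 × 0.920167 = 0.905542
Series (condenser-water pump and chilled-water pump): 0.873891 × 0.823987 = 0.720075
Parallel ([0.905542] and [0.720075]): 1 − (1 − 0.905542)(1 − 0.720075) = 0.9736

0.9736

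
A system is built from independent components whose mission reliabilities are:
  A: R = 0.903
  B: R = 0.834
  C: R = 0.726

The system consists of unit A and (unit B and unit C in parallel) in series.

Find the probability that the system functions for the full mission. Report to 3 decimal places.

Parallel (B and C): 1 − (1 − 0.83400)(1 − 0.72600) = 0.95452
Series (A and [0.95452]): 0.90300 × 0.95452 = 0.862

0.862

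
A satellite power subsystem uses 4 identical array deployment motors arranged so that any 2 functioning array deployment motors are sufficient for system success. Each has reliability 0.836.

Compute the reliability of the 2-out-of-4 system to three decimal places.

R = Σ_{i=2}^{4} C(4,i) p^i (1−p)^{4−i} with p = 0.836
C(4,2)·0.836^2·0.164^2 = 0.11279
C(4,3)·0.836^3·0.164^1 = 0.38329
C(4,4)·0.836^4·0.164^0 = 0.48846
Sum = 0.985

0.985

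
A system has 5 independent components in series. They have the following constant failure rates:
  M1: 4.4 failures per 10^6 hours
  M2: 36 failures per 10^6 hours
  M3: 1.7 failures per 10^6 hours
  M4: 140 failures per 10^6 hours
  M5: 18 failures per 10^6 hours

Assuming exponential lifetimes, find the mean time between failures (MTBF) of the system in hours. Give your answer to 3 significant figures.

5000

Series of exponential components: λ_sys = Σ λ_i
λ_sys = 0.0000044 + 0.000036 + 0.0000017 + 0.00014 + 0.000018 = 2.0010e-04 /h
MTBF = 1 / λ_sys = 5000 h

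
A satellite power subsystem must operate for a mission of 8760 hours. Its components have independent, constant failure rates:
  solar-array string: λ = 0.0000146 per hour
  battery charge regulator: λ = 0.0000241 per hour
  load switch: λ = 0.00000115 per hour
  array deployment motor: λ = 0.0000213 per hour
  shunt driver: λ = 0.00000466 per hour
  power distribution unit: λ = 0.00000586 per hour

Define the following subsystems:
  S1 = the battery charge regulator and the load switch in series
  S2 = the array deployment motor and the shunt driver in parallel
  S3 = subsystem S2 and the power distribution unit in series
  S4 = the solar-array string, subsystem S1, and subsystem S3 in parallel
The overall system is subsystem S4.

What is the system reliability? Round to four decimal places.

0.9987

R(solar-array string) = exp(−0.0000146 × 8760) = 0.879945
R(battery charge regulator) = exp(−0.0000241 × 8760) = 0.809680
R(load switch) = exp(−0.00000115 × 8760) = 0.989977
R(array deployment motor) = exp(−0.0000213 × 8760) = 0.829786
R(shunt driver) = exp(−0.00000466 × 8760) = 0.960000
R(power distribution unit) = exp(−0.00000586 × 8760) = 0.949962
Series (battery charge regulator and load switch): 0.809680 × 0.989977 = 0.801565
Parallel (array deployment motor and shunt driver): 1 − (1 − 0.829786)(1 − 0.960000) = 0.993191
Series ([0.993191] and power distribution unit): 0.993191 × 0.949962 = 0.943494
Parallel (solar-array string, [0.801565], and [0.943494]): 1 − (1 − 0.879945)(1 − 0.801565)(1 − 0.943494) = 0.9987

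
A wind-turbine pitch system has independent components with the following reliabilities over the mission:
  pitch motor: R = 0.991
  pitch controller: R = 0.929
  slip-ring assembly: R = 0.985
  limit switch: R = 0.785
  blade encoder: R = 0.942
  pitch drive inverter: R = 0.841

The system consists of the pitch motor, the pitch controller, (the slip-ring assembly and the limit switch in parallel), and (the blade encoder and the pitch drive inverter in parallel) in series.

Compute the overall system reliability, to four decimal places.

0.9092

Parallel (slip-ring assembly and limit switch): 1 − (1 − 0.985000)(1 − 0.785000) = 0.996775
Parallel (blade encoder and pitch drive inverter): 1 − (1 − 0.942000)(1 − 0.841000) = 0.990778
Series (pitch motor, pitch controller, [0.996775], and [0.990778]): 0.991000 × 0.929000 × 0.996775 × 0.990778 = 0.9092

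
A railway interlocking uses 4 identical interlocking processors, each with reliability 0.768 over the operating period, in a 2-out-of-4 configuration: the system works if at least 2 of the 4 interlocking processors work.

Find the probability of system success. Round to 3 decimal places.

0.959

R = Σ_{i=2}^{4} C(4,i) p^i (1−p)^{4−i} with p = 0.768
C(4,2)·0.768^2·0.232^2 = 0.19048
C(4,3)·0.768^3·0.232^1 = 0.42037
C(4,4)·0.768^4·0.232^0 = 0.34789
Sum = 0.959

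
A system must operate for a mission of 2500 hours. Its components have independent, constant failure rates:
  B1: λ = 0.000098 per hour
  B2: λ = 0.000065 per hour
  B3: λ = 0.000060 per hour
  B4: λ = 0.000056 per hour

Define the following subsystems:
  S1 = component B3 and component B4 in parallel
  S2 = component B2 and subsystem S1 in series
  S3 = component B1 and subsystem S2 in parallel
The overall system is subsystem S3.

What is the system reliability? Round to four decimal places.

R(B1) = exp(−0.000098 × 2500) = 0.782705
R(B2) = exp(−0.000065 × 2500) = 0.850016
R(B3) = exp(−0.000060 × 2500) = 0.860708
R(B4) = exp(−0.000056 × 2500) = 0.869358
Parallel (B3 and B4): 1 − (1 − 0.860708)(1 − 0.869358) = 0.981803
Series (B2 and [0.981803]): 0.850016 × 0.981803 = 0.834548
Parallel (B1 and [0.834548]): 1 − (1 − 0.782705)(1 − 0.834548) = 0.9640

0.9640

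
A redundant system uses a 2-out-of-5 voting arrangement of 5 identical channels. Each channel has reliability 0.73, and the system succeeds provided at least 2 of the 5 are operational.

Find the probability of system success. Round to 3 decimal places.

R = Σ_{i=2}^{5} C(5,i) p^i (1−p)^{5−i} with p = 0.73
C(5,2)·0.73^2·0.27^3 = 0.10489
C(5,3)·0.73^3·0.27^2 = 0.28359
C(5,4)·0.73^4·0.27^1 = 0.38338
C(5,5)·0.73^5·0.27^0 = 0.20731
Sum = 0.979

0.979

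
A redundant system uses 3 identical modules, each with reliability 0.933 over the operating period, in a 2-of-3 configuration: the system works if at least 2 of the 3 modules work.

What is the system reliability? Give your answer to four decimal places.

R = Σ_{i=2}^{3} C(3,i) p^i (1−p)^{3−i} with p = 0.933
C(3,2)·0.933^2·0.067^1 = 0.174968
C(3,3)·0.933^3·0.067^0 = 0.812166
Sum = 0.9871

0.9871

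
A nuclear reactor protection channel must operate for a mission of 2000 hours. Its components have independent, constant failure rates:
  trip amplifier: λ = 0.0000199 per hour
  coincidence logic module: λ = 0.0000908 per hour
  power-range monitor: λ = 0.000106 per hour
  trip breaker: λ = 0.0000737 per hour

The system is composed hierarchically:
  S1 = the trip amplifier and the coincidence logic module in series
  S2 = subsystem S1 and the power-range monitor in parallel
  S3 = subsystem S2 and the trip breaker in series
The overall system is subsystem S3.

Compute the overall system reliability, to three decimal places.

R(trip amplifier) = exp(−0.0000199 × 2000) = 0.96098
R(coincidence logic module) = exp(−0.0000908 × 2000) = 0.83393
R(power-range monitor) = exp(−0.000106 × 2000) = 0.80896
R(trip breaker) = exp(−0.0000737 × 2000) = 0.86295
Series (trip amplifier and coincidence logic module): 0.96098 × 0.83393 = 0.80139
Parallel ([0.80139] and power-range monitor): 1 − (1 − 0.80139)(1 − 0.80896) = 0.96206
Series ([0.96206] and trip breaker): 0.96206 × 0.86295 = 0.830

0.830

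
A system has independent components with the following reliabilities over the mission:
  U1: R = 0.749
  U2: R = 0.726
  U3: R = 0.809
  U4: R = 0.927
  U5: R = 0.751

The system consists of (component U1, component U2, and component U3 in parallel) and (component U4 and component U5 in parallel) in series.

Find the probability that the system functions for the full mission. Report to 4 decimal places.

Parallel (U1, U2, and U3): 1 − (1 − 0.749000)(1 − 0.726000)(1 − 0.809000) = 0.986864
Parallel (U4 and U5): 1 − (1 − 0.927000)(1 − 0.751000) = 0.981823
Series ([0.986864] and [0.981823]): 0.986864 × 0.981823 = 0.9689

0.9689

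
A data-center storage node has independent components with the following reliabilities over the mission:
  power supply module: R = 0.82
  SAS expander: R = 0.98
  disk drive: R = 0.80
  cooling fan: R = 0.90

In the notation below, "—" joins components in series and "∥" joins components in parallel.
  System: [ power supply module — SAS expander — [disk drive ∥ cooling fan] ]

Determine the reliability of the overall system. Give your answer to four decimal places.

0.7875

Parallel (disk drive and cooling fan): 1 − (1 − 0.800000)(1 − 0.900000) = 0.980000
Series (power supply module, SAS expander, and [0.980000]): 0.820000 × 0.980000 × 0.980000 = 0.7875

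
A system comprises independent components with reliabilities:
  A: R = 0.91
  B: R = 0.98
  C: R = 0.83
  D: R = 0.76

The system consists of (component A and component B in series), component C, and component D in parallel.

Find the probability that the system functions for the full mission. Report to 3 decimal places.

0.996

Series (A and B): 0.91000 × 0.98000 = 0.89180
Parallel ([0.89180], C, and D): 1 − (1 − 0.89180)(1 − 0.83000)(1 − 0.76000) = 0.996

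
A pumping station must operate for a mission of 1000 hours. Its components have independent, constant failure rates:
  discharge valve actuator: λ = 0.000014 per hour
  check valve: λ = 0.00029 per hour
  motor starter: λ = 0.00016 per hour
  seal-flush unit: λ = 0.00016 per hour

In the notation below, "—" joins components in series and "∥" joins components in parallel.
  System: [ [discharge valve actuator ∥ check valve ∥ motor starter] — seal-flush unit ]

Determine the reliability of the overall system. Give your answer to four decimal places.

R(discharge valve actuator) = exp(−0.000014 × 1000) = 0.986098
R(check valve) = exp(−0.00029 × 1000) = 0.748264
R(motor starter) = exp(−0.00016 × 1000) = 0.852144
R(seal-flush unit) = exp(−0.00016 × 1000) = 0.852144
Parallel (discharge valve actuator, check valve, and motor starter): 1 − (1 − 0.986098)(1 − 0.748264)(1 − 0.852144) = 0.999483
Series ([0.999483] and seal-flush unit): 0.999483 × 0.852144 = 0.8517

0.8517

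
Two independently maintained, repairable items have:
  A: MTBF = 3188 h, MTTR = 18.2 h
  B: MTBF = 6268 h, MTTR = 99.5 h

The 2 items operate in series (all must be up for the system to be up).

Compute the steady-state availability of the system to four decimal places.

A(A) = MTBF/(MTBF+MTTR) = 3188/(3188+18.2) = 0.994323
A(B) = MTBF/(MTBF+MTTR) = 6268/(6268+99.5) = 0.984374
Series availability: 0.994323 × 0.984374 = 0.9788

0.9788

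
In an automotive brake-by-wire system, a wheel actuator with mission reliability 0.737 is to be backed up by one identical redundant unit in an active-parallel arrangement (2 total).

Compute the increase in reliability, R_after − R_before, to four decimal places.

R_before = 0.737
R_after = 1 − (1 − 0.737)^2 = 0.9308
ΔR = 0.9308 − 0.737 = 0.1938

0.1938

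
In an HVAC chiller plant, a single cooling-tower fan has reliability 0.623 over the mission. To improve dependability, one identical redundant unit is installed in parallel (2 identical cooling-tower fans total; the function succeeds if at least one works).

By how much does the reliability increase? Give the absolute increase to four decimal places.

0.2349

R_before = 0.623
R_after = 1 − (1 − 0.623)^2 = 0.8579
ΔR = 0.8579 − 0.623 = 0.2349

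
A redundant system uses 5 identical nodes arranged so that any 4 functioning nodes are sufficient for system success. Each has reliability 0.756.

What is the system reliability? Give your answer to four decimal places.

R = Σ_{i=4}^{5} C(5,i) p^i (1−p)^{5−i} with p = 0.756
C(5,4)·0.756^4·0.244^1 = 0.398517
C(5,5)·0.756^5·0.244^0 = 0.246950
Sum = 0.6455

0.6455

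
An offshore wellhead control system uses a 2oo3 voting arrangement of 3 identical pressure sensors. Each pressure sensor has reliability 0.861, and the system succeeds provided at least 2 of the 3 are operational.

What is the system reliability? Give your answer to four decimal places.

0.9474

R = Σ_{i=2}^{3} C(3,i) p^i (1−p)^{3−i} with p = 0.861
C(3,2)·0.861^2·0.139^1 = 0.309131
C(3,3)·0.861^3·0.139^0 = 0.638277
Sum = 0.9474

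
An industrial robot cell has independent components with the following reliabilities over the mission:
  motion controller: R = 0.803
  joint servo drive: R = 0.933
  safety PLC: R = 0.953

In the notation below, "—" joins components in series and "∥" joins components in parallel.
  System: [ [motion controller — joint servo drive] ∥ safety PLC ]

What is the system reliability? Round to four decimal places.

Series (motion controller and joint servo drive): 0.803000 × 0.933000 = 0.749199
Parallel ([0.749199] and safety PLC): 1 − (1 − 0.749199)(1 − 0.953000) = 0.9882

0.9882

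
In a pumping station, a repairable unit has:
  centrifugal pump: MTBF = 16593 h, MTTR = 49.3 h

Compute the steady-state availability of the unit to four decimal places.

0.9970

A(centrifugal pump) = MTBF/(MTBF+MTTR) = 16593/(16593+49.3) = 0.9970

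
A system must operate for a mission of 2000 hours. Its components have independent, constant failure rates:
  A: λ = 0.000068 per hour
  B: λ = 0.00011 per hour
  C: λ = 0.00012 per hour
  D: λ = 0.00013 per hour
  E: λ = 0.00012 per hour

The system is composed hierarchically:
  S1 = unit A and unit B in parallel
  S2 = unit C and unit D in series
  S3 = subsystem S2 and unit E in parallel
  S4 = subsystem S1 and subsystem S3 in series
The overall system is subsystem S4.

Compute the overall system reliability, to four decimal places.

0.8930

R(A) = exp(−0.000068 × 2000) = 0.872843
R(B) = exp(−0.00011 × 2000) = 0.802519
R(C) = exp(−0.00012 × 2000) = 0.786628
R(D) = exp(−0.00013 × 2000) = 0.771052
R(E) = exp(−0.00012 × 2000) = 0.786628
Parallel (A and B): 1 − (1 − 0.872843)(1 − 0.802519) = 0.974889
Series (C and D): 0.786628 × 0.771052 = 0.606531
Parallel ([0.606531] and E): 1 − (1 − 0.606531)(1 − 0.786628) = 0.916045
Series ([0.974889] and [0.916045]): 0.974889 × 0.916045 = 0.8930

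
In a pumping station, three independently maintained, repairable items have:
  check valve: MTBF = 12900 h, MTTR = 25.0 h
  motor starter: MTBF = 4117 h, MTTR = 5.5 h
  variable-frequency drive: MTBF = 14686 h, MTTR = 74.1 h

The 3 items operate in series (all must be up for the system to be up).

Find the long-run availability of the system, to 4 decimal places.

A(check valve) = MTBF/(MTBF+MTTR) = 12900/(12900+25.0) = 0.998066
A(motor starter) = MTBF/(MTBF+MTTR) = 4117/(4117+5.5) = 0.998666
A(variable-frequency drive) = MTBF/(MTBF+MTTR) = 14686/(14686+74.1) = 0.994980
Series availability: 0.998066 × 0.998666 × 0.994980 = 0.9917

0.9917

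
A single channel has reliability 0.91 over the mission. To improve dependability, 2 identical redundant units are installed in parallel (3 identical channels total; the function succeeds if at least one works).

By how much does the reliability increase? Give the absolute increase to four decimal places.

0.0893

R_before = 0.91
R_after = 1 − (1 − 0.91)^3 = 0.9993
ΔR = 0.9993 − 0.91 = 0.0893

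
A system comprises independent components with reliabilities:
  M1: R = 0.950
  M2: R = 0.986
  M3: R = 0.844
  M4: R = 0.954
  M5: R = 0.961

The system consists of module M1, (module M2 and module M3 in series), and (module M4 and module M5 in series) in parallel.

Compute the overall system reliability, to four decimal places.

Series (M2 and M3): 0.986000 × 0.844000 = 0.832184
Series (M4 and M5): 0.954000 × 0.961000 = 0.916794
Parallel (M1, [0.832184], and [0.916794]): 1 − (1 − 0.950000)(1 − 0.832184)(1 − 0.916794) = 0.9993

0.9993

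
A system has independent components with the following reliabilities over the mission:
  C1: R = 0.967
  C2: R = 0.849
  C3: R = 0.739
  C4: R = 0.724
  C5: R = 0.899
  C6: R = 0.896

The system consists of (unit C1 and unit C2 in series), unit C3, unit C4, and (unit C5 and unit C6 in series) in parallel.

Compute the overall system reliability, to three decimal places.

0.997

Series (C1 and C2): 0.96700 × 0.84900 = 0.82098
Series (C5 and C6): 0.89900 × 0.89600 = 0.80550
Parallel ([0.82098], C3, C4, and [0.80550]): 1 − (1 − 0.82098)(1 − 0.73900)(1 − 0.72400)(1 − 0.80550) = 0.997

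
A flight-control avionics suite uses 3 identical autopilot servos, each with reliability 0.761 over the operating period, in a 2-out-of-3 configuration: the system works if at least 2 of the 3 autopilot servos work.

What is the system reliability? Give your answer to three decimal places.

0.856

R = Σ_{i=2}^{3} C(3,i) p^i (1−p)^{3−i} with p = 0.761
C(3,2)·0.761^2·0.239^1 = 0.41523
C(3,3)·0.761^3·0.239^0 = 0.44071
Sum = 0.856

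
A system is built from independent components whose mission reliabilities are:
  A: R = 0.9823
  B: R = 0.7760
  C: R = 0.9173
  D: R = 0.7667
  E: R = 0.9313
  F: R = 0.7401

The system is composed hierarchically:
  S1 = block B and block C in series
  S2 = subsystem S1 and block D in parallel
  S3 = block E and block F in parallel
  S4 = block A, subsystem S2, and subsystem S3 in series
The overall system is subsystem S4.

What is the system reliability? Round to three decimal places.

0.900

Series (B and C): 0.77600 × 0.91730 = 0.71182
Parallel ([0.71182] and D): 1 − (1 − 0.71182)(1 − 0.76670) = 0.93277
Parallel (E and F): 1 − (1 − 0.93130)(1 − 0.74010) = 0.98214
Series (A, [0.93277], and [0.98214]): 0.98230 × 0.93277 × 0.98214 = 0.900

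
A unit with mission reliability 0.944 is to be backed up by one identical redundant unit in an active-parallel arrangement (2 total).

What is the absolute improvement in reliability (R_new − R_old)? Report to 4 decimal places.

0.0529

R_before = 0.944
R_after = 1 − (1 − 0.944)^2 = 0.9969
ΔR = 0.9969 − 0.944 = 0.0529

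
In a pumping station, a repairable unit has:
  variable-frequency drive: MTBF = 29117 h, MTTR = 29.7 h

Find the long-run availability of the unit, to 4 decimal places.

0.9990

A(variable-frequency drive) = MTBF/(MTBF+MTTR) = 29117/(29117+29.7) = 0.9990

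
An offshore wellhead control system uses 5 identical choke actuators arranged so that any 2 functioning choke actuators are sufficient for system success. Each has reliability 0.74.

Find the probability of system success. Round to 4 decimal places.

0.9819

R = Σ_{i=2}^{5} C(5,i) p^i (1−p)^{5−i} with p = 0.74
C(5,2)·0.74^2·0.26^3 = 0.096246
C(5,3)·0.74^3·0.26^2 = 0.273931
C(5,4)·0.74^4·0.26^1 = 0.389825
C(5,5)·0.74^5·0.26^0 = 0.221901
Sum = 0.9819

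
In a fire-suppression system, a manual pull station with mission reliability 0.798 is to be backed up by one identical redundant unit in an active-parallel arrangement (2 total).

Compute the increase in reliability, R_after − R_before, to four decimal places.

0.1612

R_before = 0.798
R_after = 1 − (1 − 0.798)^2 = 0.9592
ΔR = 0.9592 − 0.798 = 0.1612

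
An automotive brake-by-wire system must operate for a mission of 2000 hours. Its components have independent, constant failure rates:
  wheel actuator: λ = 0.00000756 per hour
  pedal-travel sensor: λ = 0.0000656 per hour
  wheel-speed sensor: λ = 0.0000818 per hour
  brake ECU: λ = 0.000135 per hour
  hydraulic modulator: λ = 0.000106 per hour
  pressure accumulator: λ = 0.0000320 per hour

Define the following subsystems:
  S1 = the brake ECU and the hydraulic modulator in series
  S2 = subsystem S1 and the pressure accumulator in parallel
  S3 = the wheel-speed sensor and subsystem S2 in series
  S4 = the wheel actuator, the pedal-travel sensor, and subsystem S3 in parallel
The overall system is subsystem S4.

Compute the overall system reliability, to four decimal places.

0.9997

R(wheel actuator) = exp(−0.00000756 × 2000) = 0.984994
R(pedal-travel sensor) = exp(−0.0000656 × 2000) = 0.877042
R(wheel-speed sensor) = exp(−0.0000818 × 2000) = 0.849082
R(brake ECU) = exp(−0.000135 × 2000) = 0.763379
R(hydraulic modulator) = exp(−0.000106 × 2000) = 0.808965
R(pressure accumulator) = exp(−0.0000320 × 2000) = 0.938005
Series (brake ECU and hydraulic modulator): 0.763379 × 0.808965 = 0.617547
Parallel ([0.617547] and pressure accumulator): 1 − (1 − 0.617547)(1 − 0.938005) = 0.976290
Series (wheel-speed sensor and [0.976290]): 0.849082 × 0.976290 = 0.828950
Parallel (wheel actuator, pedal-travel sensor, and [0.828950]): 1 − (1 − 0.984994)(1 − 0.877042)(1 − 0.828950) = 0.9997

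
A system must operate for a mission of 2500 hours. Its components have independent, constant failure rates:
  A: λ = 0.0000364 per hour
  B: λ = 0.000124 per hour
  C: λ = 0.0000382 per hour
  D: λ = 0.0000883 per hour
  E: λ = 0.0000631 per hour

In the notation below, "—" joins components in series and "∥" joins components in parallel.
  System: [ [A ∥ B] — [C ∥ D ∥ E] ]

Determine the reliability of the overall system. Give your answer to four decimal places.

R(A) = exp(−0.0000364 × 2500) = 0.913018
R(B) = exp(−0.000124 × 2500) = 0.733447
R(C) = exp(−0.0000382 × 2500) = 0.908918
R(D) = exp(−0.0000883 × 2500) = 0.801917
R(E) = exp(−0.0000631 × 2500) = 0.854063
Parallel (A and B): 1 − (1 − 0.913018)(1 − 0.733447) = 0.976815
Parallel (C, D, and E): 1 − (1 − 0.908918)(1 − 0.801917)(1 − 0.854063) = 0.997367
Series ([0.976815] and [0.997367]): 0.976815 × 0.997367 = 0.9742

0.9742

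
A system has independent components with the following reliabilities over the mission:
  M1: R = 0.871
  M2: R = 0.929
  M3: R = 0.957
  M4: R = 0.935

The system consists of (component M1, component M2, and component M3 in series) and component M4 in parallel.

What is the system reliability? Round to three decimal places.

Series (M1, M2, and M3): 0.87100 × 0.92900 × 0.95700 = 0.77437
Parallel ([0.77437] and M4): 1 − (1 − 0.77437)(1 − 0.93500) = 0.985

0.985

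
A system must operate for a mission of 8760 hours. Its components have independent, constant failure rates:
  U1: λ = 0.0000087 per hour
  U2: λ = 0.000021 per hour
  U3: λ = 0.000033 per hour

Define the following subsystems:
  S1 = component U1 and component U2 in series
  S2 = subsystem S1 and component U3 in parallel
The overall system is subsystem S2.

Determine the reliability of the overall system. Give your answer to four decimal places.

R(U1) = exp(−0.0000087 × 8760) = 0.926620
R(U2) = exp(−0.000021 × 8760) = 0.831969
R(U3) = exp(−0.000033 × 8760) = 0.748952
Series (U1 and U2): 0.926620 × 0.831969 = 0.770919
Parallel ([0.770919] and U3): 1 − (1 − 0.770919)(1 − 0.748952) = 0.9425

0.9425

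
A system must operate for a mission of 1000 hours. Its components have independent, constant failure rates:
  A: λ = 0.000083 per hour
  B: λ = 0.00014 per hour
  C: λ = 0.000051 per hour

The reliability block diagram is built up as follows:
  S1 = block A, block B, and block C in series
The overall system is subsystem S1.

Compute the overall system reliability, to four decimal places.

0.7603

R(A) = exp(−0.000083 × 1000) = 0.920351
R(B) = exp(−0.00014 × 1000) = 0.869358
R(C) = exp(−0.000051 × 1000) = 0.950279
Series (A, B, and C): 0.920351 × 0.869358 × 0.950279 = 0.7603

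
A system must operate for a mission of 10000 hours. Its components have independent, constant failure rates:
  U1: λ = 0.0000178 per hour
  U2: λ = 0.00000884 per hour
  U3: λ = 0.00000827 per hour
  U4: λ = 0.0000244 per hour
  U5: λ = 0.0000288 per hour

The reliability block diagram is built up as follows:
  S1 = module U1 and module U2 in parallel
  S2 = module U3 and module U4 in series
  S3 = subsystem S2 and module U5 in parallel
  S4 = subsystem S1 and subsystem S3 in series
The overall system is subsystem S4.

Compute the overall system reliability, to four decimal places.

0.9174

R(U1) = exp(−0.0000178 × 10000) = 0.836942
R(U2) = exp(−0.00000884 × 10000) = 0.915395
R(U3) = exp(−0.00000827 × 10000) = 0.920627
R(U4) = exp(−0.0000244 × 10000) = 0.783488
R(U5) = exp(−0.0000288 × 10000) = 0.749762
Parallel (U1 and U2): 1 − (1 − 0.836942)(1 − 0.915395) = 0.986204
Series (U3 and U4): 0.920627 × 0.783488 = 0.721300
Parallel ([0.721300] and U5): 1 − (1 − 0.721300)(1 − 0.749762) = 0.930259
Series ([0.986204] and [0.930259]): 0.986204 × 0.930259 = 0.9174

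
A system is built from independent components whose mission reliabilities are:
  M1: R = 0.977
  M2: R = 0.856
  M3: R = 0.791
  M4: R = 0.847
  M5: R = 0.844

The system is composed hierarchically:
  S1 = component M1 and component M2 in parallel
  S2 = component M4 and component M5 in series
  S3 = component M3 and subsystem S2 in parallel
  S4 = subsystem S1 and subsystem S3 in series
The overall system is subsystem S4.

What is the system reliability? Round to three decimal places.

Parallel (M1 and M2): 1 − (1 − 0.97700)(1 − 0.85600) = 0.99669
Series (M4 and M5): 0.84700 × 0.84400 = 0.71487
Parallel (M3 and [0.71487]): 1 − (1 − 0.79100)(1 − 0.71487) = 0.94041
Series ([0.99669] and [0.94041]): 0.99669 × 0.94041 = 0.937

0.937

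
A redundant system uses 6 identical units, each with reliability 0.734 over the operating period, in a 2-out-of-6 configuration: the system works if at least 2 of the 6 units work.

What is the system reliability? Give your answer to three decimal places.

R = Σ_{i=2}^{6} C(6,i) p^i (1−p)^{6−i} with p = 0.734
C(6,2)·0.734^2·0.266^4 = 0.04046
C(6,3)·0.734^3·0.266^3 = 0.14885
C(6,4)·0.734^4·0.266^2 = 0.30806
C(6,5)·0.734^5·0.266^1 = 0.34003
C(6,6)·0.734^6·0.266^0 = 0.15638
Sum = 0.994

0.994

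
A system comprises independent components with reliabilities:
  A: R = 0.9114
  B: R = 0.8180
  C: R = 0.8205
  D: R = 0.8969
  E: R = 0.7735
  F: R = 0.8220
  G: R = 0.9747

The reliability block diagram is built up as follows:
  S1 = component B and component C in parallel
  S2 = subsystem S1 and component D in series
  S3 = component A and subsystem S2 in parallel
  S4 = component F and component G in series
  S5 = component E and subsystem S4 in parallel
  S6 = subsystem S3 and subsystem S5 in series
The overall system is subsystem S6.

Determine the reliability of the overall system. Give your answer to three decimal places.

Parallel (B and C): 1 − (1 − 0.81800)(1 − 0.82050) = 0.96733
Series ([0.96733] and D): 0.96733 × 0.89690 = 0.86760
Parallel (A and [0.86760]): 1 − (1 − 0.91140)(1 − 0.86760) = 0.98827
Series (F and G): 0.82200 × 0.97470 = 0.80120
Parallel (E and [0.80120]): 1 − (1 − 0.77350)(1 − 0.80120) = 0.95497
Series ([0.98827] and [0.95497]): 0.98827 × 0.95497 = 0.944

0.944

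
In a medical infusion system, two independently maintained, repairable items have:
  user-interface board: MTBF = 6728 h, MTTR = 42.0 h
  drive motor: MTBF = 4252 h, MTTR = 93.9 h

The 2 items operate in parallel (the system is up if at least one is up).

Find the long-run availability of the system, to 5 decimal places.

A(user-interface board) = MTBF/(MTBF+MTTR) = 6728/(6728+42.0) = 0.993796
A(drive motor) = MTBF/(MTBF+MTTR) = 4252/(4252+93.9) = 0.978393
Parallel availability: 1 − (1 − 0.993796)(1 − 0.978393) = 0.99987

0.99987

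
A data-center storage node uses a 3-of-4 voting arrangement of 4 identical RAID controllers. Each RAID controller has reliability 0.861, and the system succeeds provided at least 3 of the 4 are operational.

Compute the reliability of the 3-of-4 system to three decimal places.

0.904

R = Σ_{i=3}^{4} C(4,i) p^i (1−p)^{4−i} with p = 0.861
C(4,3)·0.861^3·0.139^1 = 0.35488
C(4,4)·0.861^4·0.139^0 = 0.54956
Sum = 0.904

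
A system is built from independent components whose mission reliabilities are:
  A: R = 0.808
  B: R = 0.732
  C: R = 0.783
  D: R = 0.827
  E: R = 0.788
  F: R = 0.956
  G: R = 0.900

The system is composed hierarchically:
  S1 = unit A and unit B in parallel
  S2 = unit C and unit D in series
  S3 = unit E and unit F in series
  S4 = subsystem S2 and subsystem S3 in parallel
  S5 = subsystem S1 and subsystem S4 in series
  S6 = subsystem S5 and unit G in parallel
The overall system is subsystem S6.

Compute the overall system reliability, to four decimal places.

Parallel (A and B): 1 − (1 − 0.808000)(1 − 0.732000) = 0.948544
Series (C and D): 0.783000 × 0.827000 = 0.647541
Series (E and F): 0.788000 × 0.956000 = 0.753328
Parallel ([0.647541] and [0.753328]): 1 − (1 − 0.647541)(1 − 0.753328) = 0.913058
Series ([0.948544] and [0.913058]): 0.948544 × 0.913058 = 0.866076
Parallel ([0.866076] and G): 1 − (1 − 0.866076)(1 − 0.900000) = 0.9866

0.9866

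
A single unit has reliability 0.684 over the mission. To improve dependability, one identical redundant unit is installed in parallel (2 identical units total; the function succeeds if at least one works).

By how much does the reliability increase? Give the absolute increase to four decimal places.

R_before = 0.684
R_after = 1 − (1 − 0.684)^2 = 0.9001
ΔR = 0.9001 − 0.684 = 0.2161

0.2161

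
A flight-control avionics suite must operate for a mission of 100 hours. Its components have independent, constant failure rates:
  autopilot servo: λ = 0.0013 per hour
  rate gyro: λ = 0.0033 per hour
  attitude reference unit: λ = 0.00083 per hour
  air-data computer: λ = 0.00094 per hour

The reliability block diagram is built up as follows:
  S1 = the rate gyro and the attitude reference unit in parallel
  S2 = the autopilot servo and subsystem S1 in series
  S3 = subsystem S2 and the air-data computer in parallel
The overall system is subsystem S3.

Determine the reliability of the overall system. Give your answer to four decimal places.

0.9873

R(autopilot servo) = exp(−0.0013 × 100) = 0.878095
R(rate gyro) = exp(−0.0033 × 100) = 0.718924
R(attitude reference unit) = exp(−0.00083 × 100) = 0.920351
R(air-data computer) = exp(−0.00094 × 100) = 0.910283
Parallel (rate gyro and attitude reference unit): 1 − (1 − 0.718924)(1 − 0.920351) = 0.977613
Series (autopilot servo and [0.977613]): 0.878095 × 0.977613 = 0.858437
Parallel ([0.858437] and air-data computer): 1 − (1 − 0.858437)(1 − 0.910283) = 0.9873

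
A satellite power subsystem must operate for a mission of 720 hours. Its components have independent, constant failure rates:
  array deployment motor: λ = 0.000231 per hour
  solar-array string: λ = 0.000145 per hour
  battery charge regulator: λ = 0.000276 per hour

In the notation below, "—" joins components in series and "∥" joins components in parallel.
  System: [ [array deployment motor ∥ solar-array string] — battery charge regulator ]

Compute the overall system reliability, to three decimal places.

R(array deployment motor) = exp(−0.000231 × 720) = 0.84678
R(solar-array string) = exp(−0.000145 × 720) = 0.90086
R(battery charge regulator) = exp(−0.000276 × 720) = 0.81978
Parallel (array deployment motor and solar-array string): 1 − (1 − 0.84678)(1 − 0.90086) = 0.98481
Series ([0.98481] and battery charge regulator): 0.98481 × 0.81978 = 0.807

0.807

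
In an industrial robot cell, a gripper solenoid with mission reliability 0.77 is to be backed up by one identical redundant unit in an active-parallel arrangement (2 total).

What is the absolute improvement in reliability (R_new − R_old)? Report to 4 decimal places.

R_before = 0.77
R_after = 1 − (1 − 0.77)^2 = 0.9471
ΔR = 0.9471 − 0.77 = 0.1771

0.1771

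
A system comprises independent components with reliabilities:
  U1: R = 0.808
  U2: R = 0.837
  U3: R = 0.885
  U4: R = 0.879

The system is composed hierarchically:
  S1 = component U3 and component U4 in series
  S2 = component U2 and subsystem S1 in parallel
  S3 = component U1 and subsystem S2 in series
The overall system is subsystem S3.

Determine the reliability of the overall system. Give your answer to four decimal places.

Series (U3 and U4): 0.885000 × 0.879000 = 0.777915
Parallel (U2 and [0.777915]): 1 − (1 − 0.837000)(1 − 0.777915) = 0.963800
Series (U1 and [0.963800]): 0.808000 × 0.963800 = 0.7788

0.7788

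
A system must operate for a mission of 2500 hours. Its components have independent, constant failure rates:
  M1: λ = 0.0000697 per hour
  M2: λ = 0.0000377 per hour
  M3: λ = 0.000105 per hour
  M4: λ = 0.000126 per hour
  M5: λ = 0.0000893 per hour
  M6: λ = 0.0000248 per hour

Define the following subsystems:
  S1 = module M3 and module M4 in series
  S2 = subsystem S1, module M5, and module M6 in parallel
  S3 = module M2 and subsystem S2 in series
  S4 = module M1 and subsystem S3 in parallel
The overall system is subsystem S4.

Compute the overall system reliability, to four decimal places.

0.9848

R(M1) = exp(−0.0000697 × 2500) = 0.840087
R(M2) = exp(−0.0000377 × 2500) = 0.910055
R(M3) = exp(−0.000105 × 2500) = 0.769126
R(M4) = exp(−0.000126 × 2500) = 0.729789
R(M5) = exp(−0.0000893 × 2500) = 0.799915
R(M6) = exp(−0.0000248 × 2500) = 0.939883
Series (M3 and M4): 0.769126 × 0.729789 = 0.561300
Parallel ([0.561300], M5, and M6): 1 − (1 − 0.561300)(1 − 0.799915)(1 − 0.939883) = 0.994723
Series (M2 and [0.994723]): 0.910055 × 0.994723 = 0.905253
Parallel (M1 and [0.905253]): 1 − (1 − 0.840087)(1 − 0.905253) = 0.9848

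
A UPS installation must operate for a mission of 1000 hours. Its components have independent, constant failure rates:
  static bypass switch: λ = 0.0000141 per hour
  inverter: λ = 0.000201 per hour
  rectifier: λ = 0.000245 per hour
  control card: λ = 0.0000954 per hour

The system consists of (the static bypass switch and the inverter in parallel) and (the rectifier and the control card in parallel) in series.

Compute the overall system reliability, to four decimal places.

R(static bypass switch) = exp(−0.0000141 × 1000) = 0.985999
R(inverter) = exp(−0.000201 × 1000) = 0.817912
R(rectifier) = exp(−0.000245 × 1000) = 0.782705
R(control card) = exp(−0.0000954 × 1000) = 0.909009
Parallel (static bypass switch and inverter): 1 − (1 − 0.985999)(1 − 0.817912) = 0.997451
Parallel (rectifier and control card): 1 − (1 − 0.782705)(1 − 0.909009) = 0.980228
Series ([0.997451] and [0.980228]): 0.997451 × 0.980228 = 0.9777

0.9777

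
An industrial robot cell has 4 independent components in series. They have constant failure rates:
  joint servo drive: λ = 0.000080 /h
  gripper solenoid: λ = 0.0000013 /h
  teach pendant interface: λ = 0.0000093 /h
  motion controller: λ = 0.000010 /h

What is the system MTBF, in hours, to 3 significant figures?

9940

Series of exponential components: λ_sys = Σ λ_i
λ_sys = 0.000080 + 0.0000013 + 0.0000093 + 0.000010 = 1.0060e-04 /h
MTBF = 1 / λ_sys = 9940 h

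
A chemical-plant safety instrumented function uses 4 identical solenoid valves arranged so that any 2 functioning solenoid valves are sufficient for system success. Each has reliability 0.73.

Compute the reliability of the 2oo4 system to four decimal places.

R = Σ_{i=2}^{4} C(4,i) p^i (1−p)^{4−i} with p = 0.73
C(4,2)·0.73^2·0.27^2 = 0.233090
C(4,3)·0.73^3·0.27^1 = 0.420138
C(4,4)·0.73^4·0.27^0 = 0.283982
Sum = 0.9372

0.9372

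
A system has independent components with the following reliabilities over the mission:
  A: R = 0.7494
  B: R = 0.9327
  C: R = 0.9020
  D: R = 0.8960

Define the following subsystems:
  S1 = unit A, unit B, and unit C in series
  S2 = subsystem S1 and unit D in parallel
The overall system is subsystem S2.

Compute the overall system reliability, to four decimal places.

Series (A, B, and C): 0.749400 × 0.932700 × 0.902000 = 0.630467
Parallel ([0.630467] and D): 1 − (1 − 0.630467)(1 − 0.896000) = 0.9616

0.9616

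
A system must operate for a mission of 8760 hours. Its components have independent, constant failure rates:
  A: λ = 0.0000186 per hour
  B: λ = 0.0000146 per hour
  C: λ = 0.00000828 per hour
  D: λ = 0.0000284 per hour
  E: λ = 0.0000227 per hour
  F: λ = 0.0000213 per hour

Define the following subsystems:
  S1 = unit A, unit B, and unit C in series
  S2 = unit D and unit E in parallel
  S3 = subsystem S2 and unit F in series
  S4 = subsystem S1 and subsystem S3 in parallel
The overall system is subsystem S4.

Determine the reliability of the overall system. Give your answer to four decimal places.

R(A) = exp(−0.0000186 × 8760) = 0.849646
R(B) = exp(−0.0000146 × 8760) = 0.879945
R(C) = exp(−0.00000828 × 8760) = 0.930035
R(D) = exp(−0.0000284 × 8760) = 0.779748
R(E) = exp(−0.0000227 × 8760) = 0.819671
R(F) = exp(−0.0000213 × 8760) = 0.829786
Series (A, B, and C): 0.849646 × 0.879945 × 0.930035 = 0.695333
Parallel (D and E): 1 − (1 − 0.779748)(1 − 0.819671) = 0.960282
Series ([0.960282] and F): 0.960282 × 0.829786 = 0.796829
Parallel ([0.695333] and [0.796829]): 1 − (1 − 0.695333)(1 − 0.796829) = 0.9381

0.9381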